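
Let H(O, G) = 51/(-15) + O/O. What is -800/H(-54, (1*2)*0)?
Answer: 1000/3 ≈ 333.33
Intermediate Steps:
H(O, G) = -12/5 (H(O, G) = 51*(-1/15) + 1 = -17/5 + 1 = -12/5)
-800/H(-54, (1*2)*0) = -800/(-12/5) = -800*(-5/12) = 1000/3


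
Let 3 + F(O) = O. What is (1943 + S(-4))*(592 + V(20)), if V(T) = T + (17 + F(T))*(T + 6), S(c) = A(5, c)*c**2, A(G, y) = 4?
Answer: 3002472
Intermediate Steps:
F(O) = -3 + O
S(c) = 4*c**2
V(T) = T + (6 + T)*(14 + T) (V(T) = T + (17 + (-3 + T))*(T + 6) = T + (14 + T)*(6 + T) = T + (6 + T)*(14 + T))
(1943 + S(-4))*(592 + V(20)) = (1943 + 4*(-4)**2)*(592 + (84 + 20**2 + 21*20)) = (1943 + 4*16)*(592 + (84 + 400 + 420)) = (1943 + 64)*(592 + 904) = 2007*1496 = 3002472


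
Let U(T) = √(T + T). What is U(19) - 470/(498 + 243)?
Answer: -470/741 + √38 ≈ 5.5301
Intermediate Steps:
U(T) = √2*√T (U(T) = √(2*T) = √2*√T)
U(19) - 470/(498 + 243) = √2*√19 - 470/(498 + 243) = √38 - 470/741 = -470/741 + √38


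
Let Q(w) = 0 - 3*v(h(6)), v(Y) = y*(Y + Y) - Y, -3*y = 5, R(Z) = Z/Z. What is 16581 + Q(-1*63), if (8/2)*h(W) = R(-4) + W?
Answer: 66415/4 ≈ 16604.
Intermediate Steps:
R(Z) = 1
h(W) = ¼ + W/4 (h(W) = (1 + W)/4 = ¼ + W/4)
y = -5/3 (y = -⅓*5 = -5/3 ≈ -1.6667)
v(Y) = -13*Y/3 (v(Y) = -5*(Y + Y)/3 - Y = -10*Y/3 - Y = -13*Y/3)
Q(w) = 91/4 (Q(w) = 0 - (-13)*(¼ + (¼)*6) = 0 - (-13)*(¼ + 3/2) = 0 - (-13)*7/4 = 0 - 3*(-91/12) = 0 + 91/4 = 91/4)
16581 + Q(-1*63) = 16581 + 91/4 = 66415/4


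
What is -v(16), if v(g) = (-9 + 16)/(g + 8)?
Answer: -7/24 ≈ -0.29167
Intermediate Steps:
v(g) = 7/(8 + g)
-v(16) = -7/(8 + 16) = -7/24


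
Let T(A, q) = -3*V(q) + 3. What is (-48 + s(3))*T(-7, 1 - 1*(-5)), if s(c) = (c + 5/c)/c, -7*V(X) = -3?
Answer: -1672/21 ≈ -79.619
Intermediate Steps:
V(X) = 3/7 (V(X) = -⅐*(-3) = 3/7)
s(c) = (c + 5/c)/c
T(A, q) = 12/7 (T(A, q) = -3*3/7 + 3 = -9/7 + 3 = 12/7)
(-48 + s(3))*T(-7, 1 - 1*(-5)) = (-48 + (1 + 5/3²))*(12/7) = (-48 + (1 + 5*(⅑)))*(12/7) = (-48 + (1 + 5/9))*(12/7) = (-48 + 14/9)*(12/7) = -418/9*12/7 = -1672/21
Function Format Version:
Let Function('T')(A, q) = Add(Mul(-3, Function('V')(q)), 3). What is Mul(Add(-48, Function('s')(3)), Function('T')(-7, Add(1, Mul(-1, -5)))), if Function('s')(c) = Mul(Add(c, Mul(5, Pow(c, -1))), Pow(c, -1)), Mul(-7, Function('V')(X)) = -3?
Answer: Rational(-1672, 21) ≈ -79.619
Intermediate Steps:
Function('V')(X) = Rational(3, 7) (Function('V')(X) = Mul(Rational(-1, 7), -3) = Rational(3, 7))
Function('s')(c) = Mul(Pow(c, -1), Add(c, Mul(5, Pow(c, -1))))
Function('T')(A, q) = Rational(12, 7) (Function('T')(A, q) = Add(Mul(-3, Rational(3, 7)), 3) = Add(Rational(-9, 7), 3) = Rational(12, 7))
Mul(Add(-48, Function('s')(3)), Function('T')(-7, Add(1, Mul(-1, -5)))) = Mul(Add(-48, Add(1, Mul(5, Pow(3, -2)))), Rational(12, 7)) = Mul(Add(-48, Add(1, Mul(5, Rational(1, 9)))), Rational(12, 7)) = Mul(Add(-48, Add(1, Rational(5, 9))), Rational(12, 7)) = Mul(Add(-48, Rational(14, 9)), Rational(12, 7)) = Mul(Rational(-418, 9), Rational(12, 7)) = Rational(-1672, 21)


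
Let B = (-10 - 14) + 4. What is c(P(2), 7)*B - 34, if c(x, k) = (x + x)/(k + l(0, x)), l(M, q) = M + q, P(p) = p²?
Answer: -534/11 ≈ -48.545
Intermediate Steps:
c(x, k) = 2*x/(k + x) (c(x, k) = (x + x)/(k + (0 + x)) = (2*x)/(k + x) = 2*x/(k + x))
B = -20 (B = -24 + 4 = -20)
c(P(2), 7)*B - 34 = (2*2²/(7 + 2²))*(-20) - 34 = (2*4/(7 + 4))*(-20) - 34 = (2*4/11)*(-20) - 34 = (2*4*(1/11))*(-20) - 34 = (8/11)*(-20) - 34 = -160/11 - 34 = -534/11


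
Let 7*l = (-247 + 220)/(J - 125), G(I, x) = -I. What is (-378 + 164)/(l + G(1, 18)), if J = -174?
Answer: 223951/1033 ≈ 216.80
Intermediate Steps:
l = 27/2093 (l = ((-247 + 220)/(-174 - 125))/7 = (-27/(-299))/7 = (-27*(-1/299))/7 = (1/7)*(27/299) = 27/2093 ≈ 0.012900)
(-378 + 164)/(l + G(1, 18)) = (-378 + 164)/(27/2093 - 1*1) = -214/(27/2093 - 1) = -214/(-2066/2093) = -214*(-2093/2066) = 223951/1033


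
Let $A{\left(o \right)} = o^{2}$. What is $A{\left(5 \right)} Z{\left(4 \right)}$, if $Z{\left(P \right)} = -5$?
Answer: $-125$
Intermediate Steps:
$A{\left(5 \right)} Z{\left(4 \right)} = 5^{2} \left(-5\right) = 25 \left(-5\right) = -125$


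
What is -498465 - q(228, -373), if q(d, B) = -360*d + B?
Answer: -416012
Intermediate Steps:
q(d, B) = B - 360*d
-498465 - q(228, -373) = -498465 - (-373 - 360*228) = -498465 - (-373 - 82080) = -498465 - 1*(-82453) = -498465 + 82453 = -416012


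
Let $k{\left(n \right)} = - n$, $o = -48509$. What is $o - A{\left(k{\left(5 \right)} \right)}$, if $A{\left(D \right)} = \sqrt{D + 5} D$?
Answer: $-48509$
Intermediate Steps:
$A{\left(D \right)} = D \sqrt{5 + D}$ ($A{\left(D \right)} = \sqrt{5 + D} D = D \sqrt{5 + D}$)
$o - A{\left(k{\left(5 \right)} \right)} = -48509 - \left(-1\right) 5 \sqrt{5 - 5} = -48509 - - 5 \sqrt{5 - 5} = -48509 - - 5 \sqrt{0} = -48509 - \left(-5\right) 0 = -48509 - 0 = -48509 + 0 = -48509$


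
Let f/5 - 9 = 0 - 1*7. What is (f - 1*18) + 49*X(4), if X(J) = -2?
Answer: -106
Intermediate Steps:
f = 10 (f = 45 + 5*(0 - 1*7) = 45 + 5*(0 - 7) = 45 + 5*(-7) = 45 - 35 = 10)
(f - 1*18) + 49*X(4) = (10 - 1*18) + 49*(-2) = (10 - 18) - 98 = -8 - 98 = -106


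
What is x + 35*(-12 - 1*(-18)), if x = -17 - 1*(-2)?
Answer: 195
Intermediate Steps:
x = -15 (x = -17 + 2 = -15)
x + 35*(-12 - 1*(-18)) = -15 + 35*(-12 - 1*(-18)) = -15 + 35*(-12 + 18) = -15 + 35*6 = -15 + 210 = 195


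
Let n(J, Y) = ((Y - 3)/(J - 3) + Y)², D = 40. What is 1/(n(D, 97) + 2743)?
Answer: 1369/17319656 ≈ 7.9043e-5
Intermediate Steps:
n(J, Y) = (Y + (-3 + Y)/(-3 + J))² (n(J, Y) = ((-3 + Y)/(-3 + J) + Y)² = (Y + (-3 + Y)/(-3 + J))²)
1/(n(D, 97) + 2743) = 1/((3 + 2*97 - 1*40*97)²/(-3 + 40)² + 2743) = 1/((3 + 194 - 3880)²/37² + 2743) = 1/((1/1369)*(-3683)² + 2743) = 1/((1/1369)*13564489 + 2743) = 1/(13564489/1369 + 2743) = 1/(17319656/1369) = 1369/17319656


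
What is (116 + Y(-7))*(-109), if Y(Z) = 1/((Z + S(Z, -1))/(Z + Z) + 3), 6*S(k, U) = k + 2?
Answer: -3789712/299 ≈ -12675.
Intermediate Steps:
S(k, U) = ⅓ + k/6 (S(k, U) = (k + 2)/6 = (2 + k)/6 = ⅓ + k/6)
Y(Z) = 1/(3 + (⅓ + 7*Z/6)/(2*Z)) (Y(Z) = 1/((Z + (⅓ + Z/6))/(Z + Z) + 3) = 1/((⅓ + 7*Z/6)/((2*Z)) + 3) = 1/((⅓ + 7*Z/6)*(1/(2*Z)) + 3) = 1/((⅓ + 7*Z/6)/(2*Z) + 3) = 1/(3 + (⅓ + 7*Z/6)/(2*Z)))
(116 + Y(-7))*(-109) = (116 + 12*(-7)/(2 + 43*(-7)))*(-109) = (116 + 12*(-7)/(2 - 301))*(-109) = (116 + 12*(-7)/(-299))*(-109) = (116 + 12*(-7)*(-1/299))*(-109) = (116 + 84/299)*(-109) = (34768/299)*(-109) = -3789712/299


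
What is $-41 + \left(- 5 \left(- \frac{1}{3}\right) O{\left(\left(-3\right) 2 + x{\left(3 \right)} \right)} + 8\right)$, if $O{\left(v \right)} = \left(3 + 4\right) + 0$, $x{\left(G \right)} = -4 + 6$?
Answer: $- \frac{64}{3} \approx -21.333$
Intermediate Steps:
$x{\left(G \right)} = 2$
$O{\left(v \right)} = 7$ ($O{\left(v \right)} = 7 + 0 = 7$)
$-41 + \left(- 5 \left(- \frac{1}{3}\right) O{\left(\left(-3\right) 2 + x{\left(3 \right)} \right)} + 8\right) = -41 + \left(- 5 \left(- \frac{1}{3}\right) 7 + 8\right) = -41 + \left(- 5 \left(\left(-1\right) \frac{1}{3}\right) 7 + 8\right) = -41 + \left(\left(-5\right) \left(- \frac{1}{3}\right) 7 + 8\right) = -41 + \left(\frac{5}{3} \cdot 7 + 8\right) = -41 + \left(\frac{35}{3} + 8\right) = -41 + \frac{59}{3} = - \frac{64}{3}$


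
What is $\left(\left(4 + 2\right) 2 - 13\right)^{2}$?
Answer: $1$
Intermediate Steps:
$\left(\left(4 + 2\right) 2 - 13\right)^{2} = \left(6 \cdot 2 - 13\right)^{2} = \left(12 - 13\right)^{2} = \left(-1\right)^{2} = 1$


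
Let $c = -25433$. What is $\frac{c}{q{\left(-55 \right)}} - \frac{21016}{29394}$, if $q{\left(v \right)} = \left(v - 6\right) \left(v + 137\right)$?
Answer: $\frac{4524335}{1035414} \approx 4.3696$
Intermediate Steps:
$q{\left(v \right)} = \left(-6 + v\right) \left(137 + v\right)$ ($q{\left(v \right)} = \left(v - 6\right) \left(137 + v\right) = \left(-6 + v\right) \left(137 + v\right)$)
$\frac{c}{q{\left(-55 \right)}} - \frac{21016}{29394} = - \frac{25433}{-822 + \left(-55\right)^{2} + 131 \left(-55\right)} - \frac{21016}{29394} = - \frac{25433}{-822 + 3025 - 7205} - \frac{148}{207} = - \frac{25433}{-5002} - \frac{148}{207} = \left(-25433\right) \left(- \frac{1}{5002}\right) - \frac{148}{207} = \frac{25433}{5002} - \frac{148}{207} = \frac{4524335}{1035414}$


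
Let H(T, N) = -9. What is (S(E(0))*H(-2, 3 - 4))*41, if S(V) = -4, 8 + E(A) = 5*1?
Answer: 1476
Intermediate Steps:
E(A) = -3 (E(A) = -8 + 5*1 = -8 + 5 = -3)
(S(E(0))*H(-2, 3 - 4))*41 = -4*(-9)*41 = 36*41 = 1476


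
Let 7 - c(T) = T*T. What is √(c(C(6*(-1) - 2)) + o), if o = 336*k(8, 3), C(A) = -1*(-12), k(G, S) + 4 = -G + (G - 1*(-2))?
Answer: I*√809 ≈ 28.443*I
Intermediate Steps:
k(G, S) = -2 (k(G, S) = -4 + (-G + (G - 1*(-2))) = -4 + (-G + (G + 2)) = -4 + (-G + (2 + G)) = -4 + 2 = -2)
C(A) = 12
c(T) = 7 - T² (c(T) = 7 - T*T = 7 - T²)
o = -672 (o = 336*(-2) = -672)
√(c(C(6*(-1) - 2)) + o) = √((7 - 1*12²) - 672) = √((7 - 1*144) - 672) = √((7 - 144) - 672) = √(-137 - 672) = √(-809) = I*√809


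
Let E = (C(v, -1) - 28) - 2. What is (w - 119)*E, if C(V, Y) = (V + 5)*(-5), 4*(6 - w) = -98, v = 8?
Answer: 16815/2 ≈ 8407.5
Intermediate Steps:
w = 61/2 (w = 6 - ¼*(-98) = 6 + 49/2 = 61/2 ≈ 30.500)
C(V, Y) = -25 - 5*V (C(V, Y) = (5 + V)*(-5) = -25 - 5*V)
E = -95 (E = ((-25 - 5*8) - 28) - 2 = ((-25 - 40) - 28) - 2 = (-65 - 28) - 2 = -93 - 2 = -95)
(w - 119)*E = (61/2 - 119)*(-95) = -177/2*(-95) = 16815/2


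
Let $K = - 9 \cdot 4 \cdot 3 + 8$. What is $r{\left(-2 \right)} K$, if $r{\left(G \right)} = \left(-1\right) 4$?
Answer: $400$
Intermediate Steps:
$r{\left(G \right)} = -4$
$K = -100$ ($K = \left(-9\right) 12 + 8 = -108 + 8 = -100$)
$r{\left(-2 \right)} K = \left(-4\right) \left(-100\right) = 400$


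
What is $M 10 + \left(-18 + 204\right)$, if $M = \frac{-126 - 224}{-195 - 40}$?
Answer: $\frac{9442}{47} \approx 200.89$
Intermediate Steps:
$M = \frac{70}{47}$ ($M = - \frac{350}{-235} = \left(-350\right) \left(- \frac{1}{235}\right) = \frac{70}{47} \approx 1.4894$)
$M 10 + \left(-18 + 204\right) = \frac{70}{47} \cdot 10 + \left(-18 + 204\right) = \frac{700}{47} + 186 = \frac{9442}{47}$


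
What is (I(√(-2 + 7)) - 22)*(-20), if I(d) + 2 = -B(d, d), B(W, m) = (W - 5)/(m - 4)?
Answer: 5580/11 + 20*√5/11 ≈ 511.34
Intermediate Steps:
B(W, m) = (-5 + W)/(-4 + m)
I(d) = -2 - (-5 + d)/(-4 + d)
(I(√(-2 + 7)) - 22)*(-20) = ((13 - 3*√(-2 + 7))/(-4 + √(-2 + 7)) - 22)*(-20) = ((13 - 3*√5)/(-4 + √5) - 22)*(-20) = (-22 + (13 - 3*√5)/(-4 + √5))*(-20) = 440 - 20*(13 - 3*√5)/(-4 + √5)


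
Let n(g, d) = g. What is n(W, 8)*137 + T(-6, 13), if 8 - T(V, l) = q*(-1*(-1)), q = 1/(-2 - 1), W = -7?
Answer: -2852/3 ≈ -950.67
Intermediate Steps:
q = -⅓ (q = 1/(-3) = -⅓ ≈ -0.33333)
T(V, l) = 25/3 (T(V, l) = 8 - (-1)*(-1*(-1))/3 = 8 - (-1)/3 = 8 - 1*(-⅓) = 8 + ⅓ = 25/3)
n(W, 8)*137 + T(-6, 13) = -7*137 + 25/3 = -959 + 25/3 = -2852/3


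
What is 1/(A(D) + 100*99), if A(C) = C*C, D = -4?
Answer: 1/9916 ≈ 0.00010085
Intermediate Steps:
A(C) = C²
1/(A(D) + 100*99) = 1/((-4)² + 100*99) = 1/(16 + 9900) = 1/9916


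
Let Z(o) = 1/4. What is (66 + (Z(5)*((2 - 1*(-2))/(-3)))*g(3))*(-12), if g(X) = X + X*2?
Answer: -756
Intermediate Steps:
Z(o) = ¼
g(X) = 3*X (g(X) = X + 2*X = 3*X)
(66 + (Z(5)*((2 - 1*(-2))/(-3)))*g(3))*(-12) = (66 + (((2 - 1*(-2))/(-3))/4)*(3*3))*(-12) = (66 + (((2 + 2)*(-⅓))/4)*9)*(-12) = (66 + ((4*(-⅓))/4)*9)*(-12) = (66 + ((¼)*(-4/3))*9)*(-12) = (66 - ⅓*9)*(-12) = (66 - 3)*(-12) = 63*(-12) = -756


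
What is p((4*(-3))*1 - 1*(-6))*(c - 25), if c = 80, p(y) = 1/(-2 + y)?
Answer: -55/8 ≈ -6.8750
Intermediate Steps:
p((4*(-3))*1 - 1*(-6))*(c - 25) = (80 - 25)/(-2 + ((4*(-3))*1 - 1*(-6))) = 55/(-2 + (-12*1 + 6)) = 55/(-2 + (-12 + 6)) = 55/(-2 - 6) = 55/(-8) = -⅛*55 = -55/8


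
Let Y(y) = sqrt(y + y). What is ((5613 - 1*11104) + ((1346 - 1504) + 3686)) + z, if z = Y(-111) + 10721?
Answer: 8758 + I*sqrt(222) ≈ 8758.0 + 14.9*I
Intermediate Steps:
Y(y) = sqrt(2)*sqrt(y) (Y(y) = sqrt(2*y) = sqrt(2)*sqrt(y))
z = 10721 + I*sqrt(222) (z = sqrt(2)*sqrt(-111) + 10721 = sqrt(2)*(I*sqrt(111)) + 10721 = I*sqrt(222) + 10721 = 10721 + I*sqrt(222) ≈ 10721.0 + 14.9*I)
((5613 - 1*11104) + ((1346 - 1504) + 3686)) + z = ((5613 - 1*11104) + ((1346 - 1504) + 3686)) + (10721 + I*sqrt(222)) = ((5613 - 11104) + (-158 + 3686)) + (10721 + I*sqrt(222)) = (-5491 + 3528) + (10721 + I*sqrt(222)) = -1963 + (10721 + I*sqrt(222)) = 8758 + I*sqrt(222)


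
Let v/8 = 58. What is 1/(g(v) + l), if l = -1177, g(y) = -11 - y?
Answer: -1/1652 ≈ -0.00060533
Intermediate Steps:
v = 464 (v = 8*58 = 464)
1/(g(v) + l) = 1/((-11 - 1*464) - 1177) = 1/((-11 - 464) - 1177) = 1/(-475 - 1177) = 1/(-1652) = -1/1652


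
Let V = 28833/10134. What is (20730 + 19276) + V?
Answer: 135149879/3378 ≈ 40009.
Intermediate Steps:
V = 9611/3378 (V = 28833*(1/10134) = 9611/3378 ≈ 2.8452)
(20730 + 19276) + V = (20730 + 19276) + 9611/3378 = 40006 + 9611/3378 = 135149879/3378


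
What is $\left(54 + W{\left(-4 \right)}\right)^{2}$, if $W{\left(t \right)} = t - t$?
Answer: $2916$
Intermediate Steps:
$W{\left(t \right)} = 0$
$\left(54 + W{\left(-4 \right)}\right)^{2} = \left(54 + 0\right)^{2} = 54^{2} = 2916$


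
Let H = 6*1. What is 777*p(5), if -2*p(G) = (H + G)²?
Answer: -94017/2 ≈ -47009.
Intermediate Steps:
H = 6
p(G) = -(6 + G)²/2
777*p(5) = 777*(-(6 + 5)²/2) = 777*(-½*11²) = 777*(-½*121) = 777*(-121/2) = -94017/2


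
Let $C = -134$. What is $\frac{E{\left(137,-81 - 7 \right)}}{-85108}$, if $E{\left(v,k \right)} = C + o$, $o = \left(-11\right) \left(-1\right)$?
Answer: $\frac{123}{85108} \approx 0.0014452$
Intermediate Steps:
$o = 11$
$E{\left(v,k \right)} = -123$ ($E{\left(v,k \right)} = -134 + 11 = -123$)
$\frac{E{\left(137,-81 - 7 \right)}}{-85108} = - \frac{123}{-85108} = \left(-123\right) \left(- \frac{1}{85108}\right) = \frac{123}{85108}$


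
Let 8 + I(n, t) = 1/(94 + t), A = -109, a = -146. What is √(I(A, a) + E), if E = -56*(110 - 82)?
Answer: I*√1065389/26 ≈ 39.699*I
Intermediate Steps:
E = -1568 (E = -56*28 = -1568)
I(n, t) = -8 + 1/(94 + t)
√(I(A, a) + E) = √((-751 - 8*(-146))/(94 - 146) - 1568) = √((-751 + 1168)/(-52) - 1568) = √(-1/52*417 - 1568) = √(-417/52 - 1568) = √(-81953/52) = I*√1065389/26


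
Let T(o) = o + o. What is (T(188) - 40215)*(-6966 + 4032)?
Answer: 116887626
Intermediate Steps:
T(o) = 2*o
(T(188) - 40215)*(-6966 + 4032) = (2*188 - 40215)*(-6966 + 4032) = (376 - 40215)*(-2934) = -39839*(-2934) = 116887626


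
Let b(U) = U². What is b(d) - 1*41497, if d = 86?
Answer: -34101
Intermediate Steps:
b(d) - 1*41497 = 86² - 1*41497 = 7396 - 41497 = -34101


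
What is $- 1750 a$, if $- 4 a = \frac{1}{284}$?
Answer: $\frac{875}{568} \approx 1.5405$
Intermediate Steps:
$a = - \frac{1}{1136}$ ($a = - \frac{1}{4 \cdot 284} = \left(- \frac{1}{4}\right) \frac{1}{284} = - \frac{1}{1136} \approx -0.00088028$)
$- 1750 a = \left(-1750\right) \left(- \frac{1}{1136}\right) = \frac{875}{568}$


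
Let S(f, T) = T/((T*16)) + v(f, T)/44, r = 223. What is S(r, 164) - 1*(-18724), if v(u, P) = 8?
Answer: 3295467/176 ≈ 18724.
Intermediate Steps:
S(f, T) = 43/176 (S(f, T) = T/((T*16)) + 8/44 = T/((16*T)) + 8*(1/44) = T*(1/(16*T)) + 2/11 = 1/16 + 2/11 = 43/176)
S(r, 164) - 1*(-18724) = 43/176 - 1*(-18724) = 43/176 + 18724 = 3295467/176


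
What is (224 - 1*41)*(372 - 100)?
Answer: 49776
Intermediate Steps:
(224 - 1*41)*(372 - 100) = (224 - 41)*272 = 183*272 = 49776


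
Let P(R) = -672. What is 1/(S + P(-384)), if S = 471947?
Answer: 1/471275 ≈ 2.1219e-6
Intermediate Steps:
1/(S + P(-384)) = 1/(471947 - 672) = 1/471275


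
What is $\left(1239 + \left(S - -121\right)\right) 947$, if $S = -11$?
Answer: $1277503$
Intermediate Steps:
$\left(1239 + \left(S - -121\right)\right) 947 = \left(1239 - -110\right) 947 = \left(1239 + \left(-11 + 121\right)\right) 947 = \left(1239 + 110\right) 947 = 1349 \cdot 947 = 1277503$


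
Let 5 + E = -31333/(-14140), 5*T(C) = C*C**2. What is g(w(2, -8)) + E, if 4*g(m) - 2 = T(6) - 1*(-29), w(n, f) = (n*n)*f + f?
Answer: 22293/1414 ≈ 15.766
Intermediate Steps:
T(C) = C**3/5 (T(C) = (C*C**2)/5 = C**3/5)
w(n, f) = f + f*n**2 (w(n, f) = n**2*f + f = f*n**2 + f = f + f*n**2)
g(m) = 371/20 (g(m) = 1/2 + ((1/5)*6**3 - 1*(-29))/4 = 1/2 + ((1/5)*216 + 29)/4 = 1/2 + (216/5 + 29)/4 = 1/2 + (1/4)*(361/5) = 1/2 + 361/20 = 371/20)
E = -39367/14140 (E = -5 - 31333/(-14140) = -5 - 31333*(-1/14140) = -5 + 31333/14140 = -39367/14140 ≈ -2.7841)
g(w(2, -8)) + E = 371/20 - 39367/14140 = 22293/1414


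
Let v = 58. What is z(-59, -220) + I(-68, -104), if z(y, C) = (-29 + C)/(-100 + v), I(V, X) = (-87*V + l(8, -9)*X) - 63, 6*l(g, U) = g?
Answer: 240251/42 ≈ 5720.3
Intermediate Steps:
l(g, U) = g/6
I(V, X) = -63 - 87*V + 4*X/3 (I(V, X) = (-87*V + ((1/6)*8)*X) - 63 = (-87*V + 4*X/3) - 63 = -63 - 87*V + 4*X/3)
z(y, C) = 29/42 - C/42 (z(y, C) = (-29 + C)/(-100 + 58) = (-29 + C)/(-42) = (-29 + C)*(-1/42) = 29/42 - C/42)
z(-59, -220) + I(-68, -104) = (29/42 - 1/42*(-220)) + (-63 - 87*(-68) + (4/3)*(-104)) = (29/42 + 110/21) + (-63 + 5916 - 416/3) = 83/14 + 17143/3 = 240251/42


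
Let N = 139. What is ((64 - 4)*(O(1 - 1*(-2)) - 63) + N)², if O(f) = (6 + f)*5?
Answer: 885481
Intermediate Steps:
O(f) = 30 + 5*f
((64 - 4)*(O(1 - 1*(-2)) - 63) + N)² = ((64 - 4)*((30 + 5*(1 - 1*(-2))) - 63) + 139)² = (60*((30 + 5*(1 + 2)) - 63) + 139)² = (60*((30 + 5*3) - 63) + 139)² = (60*((30 + 15) - 63) + 139)² = (60*(45 - 63) + 139)² = (60*(-18) + 139)² = (-1080 + 139)² = (-941)² = 885481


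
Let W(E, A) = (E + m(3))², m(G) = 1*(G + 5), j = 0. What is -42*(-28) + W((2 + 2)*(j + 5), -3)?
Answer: 1960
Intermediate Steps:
m(G) = 5 + G (m(G) = 1*(5 + G) = 5 + G)
W(E, A) = (8 + E)² (W(E, A) = (E + (5 + 3))² = (E + 8)² = (8 + E)²)
-42*(-28) + W((2 + 2)*(j + 5), -3) = -42*(-28) + (8 + (2 + 2)*(0 + 5))² = 1176 + (8 + 4*5)² = 1176 + (8 + 20)² = 1176 + 28² = 1176 + 784 = 1960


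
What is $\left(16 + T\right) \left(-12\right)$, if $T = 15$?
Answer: $-372$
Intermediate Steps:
$\left(16 + T\right) \left(-12\right) = \left(16 + 15\right) \left(-12\right) = 31 \left(-12\right) = -372$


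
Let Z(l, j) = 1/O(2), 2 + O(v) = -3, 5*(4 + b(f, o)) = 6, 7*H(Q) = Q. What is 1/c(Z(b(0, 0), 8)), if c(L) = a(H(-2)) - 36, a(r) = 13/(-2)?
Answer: -2/85 ≈ -0.023529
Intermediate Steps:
H(Q) = Q/7
a(r) = -13/2 (a(r) = 13*(-1/2) = -13/2)
b(f, o) = -14/5 (b(f, o) = -4 + (1/5)*6 = -4 + 6/5 = -14/5)
O(v) = -5 (O(v) = -2 - 3 = -5)
Z(l, j) = -1/5 (Z(l, j) = 1/(-5) = -1/5)
c(L) = -85/2 (c(L) = -13/2 - 36 = -85/2)
1/c(Z(b(0, 0), 8)) = 1/(-85/2) = -2/85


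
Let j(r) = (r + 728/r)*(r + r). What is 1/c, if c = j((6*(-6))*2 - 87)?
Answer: 1/52018 ≈ 1.9224e-5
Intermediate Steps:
j(r) = 2*r*(r + 728/r) (j(r) = (r + 728/r)*(2*r) = 2*r*(r + 728/r))
c = 52018 (c = 1456 + 2*((6*(-6))*2 - 87)² = 1456 + 2*(-36*2 - 87)² = 1456 + 2*(-72 - 87)² = 1456 + 2*(-159)² = 1456 + 2*25281 = 1456 + 50562 = 52018)
1/c = 1/52018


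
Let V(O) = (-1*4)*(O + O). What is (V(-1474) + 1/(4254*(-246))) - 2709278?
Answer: -2822875939225/1046484 ≈ -2.6975e+6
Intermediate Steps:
V(O) = -8*O
(V(-1474) + 1/(4254*(-246))) - 2709278 = (-8*(-1474) + 1/(4254*(-246))) - 2709278 = (11792 + 1/(-1046484)) - 2709278 = (11792 - 1/1046484) - 2709278 = 12340139327/1046484 - 2709278 = -2822875939225/1046484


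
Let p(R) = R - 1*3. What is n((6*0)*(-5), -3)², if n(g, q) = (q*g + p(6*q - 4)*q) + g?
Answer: 5625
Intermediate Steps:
p(R) = -3 + R (p(R) = R - 3 = -3 + R)
n(g, q) = g + g*q + q*(-7 + 6*q) (n(g, q) = (q*g + (-3 + (6*q - 4))*q) + g = (g*q + (-3 + (-4 + 6*q))*q) + g = (g*q + (-7 + 6*q)*q) + g = (g*q + q*(-7 + 6*q)) + g = g + g*q + q*(-7 + 6*q))
n((6*0)*(-5), -3)² = ((6*0)*(-5) + ((6*0)*(-5))*(-3) - 3*(-7 + 6*(-3)))² = (0*(-5) + (0*(-5))*(-3) - 3*(-7 - 18))² = (0 + 0*(-3) - 3*(-25))² = (0 + 0 + 75)² = 75² = 5625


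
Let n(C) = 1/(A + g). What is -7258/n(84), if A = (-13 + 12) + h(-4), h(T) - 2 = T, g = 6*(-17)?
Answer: 762090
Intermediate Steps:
g = -102
h(T) = 2 + T
A = -3 (A = (-13 + 12) + (2 - 4) = -1 - 2 = -3)
n(C) = -1/105 (n(C) = 1/(-3 - 102) = 1/(-105) = -1/105)
-7258/n(84) = -7258/(-1/105) = -7258*(-105) = 762090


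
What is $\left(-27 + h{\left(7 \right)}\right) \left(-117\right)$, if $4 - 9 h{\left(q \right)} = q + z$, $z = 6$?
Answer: $3276$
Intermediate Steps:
$h{\left(q \right)} = - \frac{2}{9} - \frac{q}{9}$ ($h{\left(q \right)} = \frac{4}{9} - \frac{q + 6}{9} = \frac{4}{9} - \frac{6 + q}{9} = \frac{4}{9} - \left(\frac{2}{3} + \frac{q}{9}\right) = - \frac{2}{9} - \frac{q}{9}$)
$\left(-27 + h{\left(7 \right)}\right) \left(-117\right) = \left(-27 - 1\right) \left(-117\right) = \left(-28\right) \left(-117\right) = 3276$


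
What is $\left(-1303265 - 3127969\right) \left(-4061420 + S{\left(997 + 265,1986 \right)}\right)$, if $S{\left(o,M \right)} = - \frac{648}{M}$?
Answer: $\frac{5957041370417952}{331} \approx 1.7997 \cdot 10^{13}$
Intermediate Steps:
$\left(-1303265 - 3127969\right) \left(-4061420 + S{\left(997 + 265,1986 \right)}\right) = \left(-1303265 - 3127969\right) \left(-4061420 - \frac{648}{1986}\right) = - 4431234 \left(-4061420 - \frac{108}{331}\right) = \left(-4431234\right) \left(- \frac{1344330128}{331}\right) = \frac{5957041370417952}{331}$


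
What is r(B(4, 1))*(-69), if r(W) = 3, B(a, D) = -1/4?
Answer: -207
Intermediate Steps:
B(a, D) = -¼ (B(a, D) = -1*¼ = -¼)
r(B(4, 1))*(-69) = 3*(-69) = -207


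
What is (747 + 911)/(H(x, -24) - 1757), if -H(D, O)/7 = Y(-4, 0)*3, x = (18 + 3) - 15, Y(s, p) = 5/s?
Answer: -6632/6923 ≈ -0.95797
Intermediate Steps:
x = 6 (x = 21 - 15 = 6)
H(D, O) = 105/4 (H(D, O) = -7*5/(-4)*3 = -7*5*(-¼)*3 = -(-35)*3/4 = -7*(-15/4) = 105/4)
(747 + 911)/(H(x, -24) - 1757) = (747 + 911)/(105/4 - 1757) = 1658/(-6923/4) = 1658*(-4/6923) = -6632/6923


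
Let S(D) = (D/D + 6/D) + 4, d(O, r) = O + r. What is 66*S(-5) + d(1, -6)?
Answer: 1229/5 ≈ 245.80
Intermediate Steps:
S(D) = 5 + 6/D (S(D) = (1 + 6/D) + 4 = 5 + 6/D)
66*S(-5) + d(1, -6) = 66*(5 + 6/(-5)) + (1 - 6) = 66*(5 + 6*(-1/5)) - 5 = 66*(5 - 6/5) - 5 = 66*(19/5) - 5 = 1254/5 - 5 = 1229/5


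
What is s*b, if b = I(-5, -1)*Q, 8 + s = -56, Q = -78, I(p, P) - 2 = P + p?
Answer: -19968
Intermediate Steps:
I(p, P) = 2 + P + p (I(p, P) = 2 + (P + p) = 2 + P + p)
s = -64 (s = -8 - 56 = -64)
b = 312 (b = (2 - 1 - 5)*(-78) = -4*(-78) = 312)
s*b = -64*312 = -19968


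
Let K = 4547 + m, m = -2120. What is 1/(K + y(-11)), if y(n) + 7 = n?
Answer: 1/2409 ≈ 0.00041511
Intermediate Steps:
y(n) = -7 + n
K = 2427 (K = 4547 - 2120 = 2427)
1/(K + y(-11)) = 1/(2427 + (-7 - 11)) = 1/(2427 - 18) = 1/2409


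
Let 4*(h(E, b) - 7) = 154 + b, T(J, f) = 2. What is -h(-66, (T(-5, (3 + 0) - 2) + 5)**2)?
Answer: -231/4 ≈ -57.750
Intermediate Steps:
h(E, b) = 91/2 + b/4 (h(E, b) = 7 + (154 + b)/4 = 7 + (77/2 + b/4) = 91/2 + b/4)
-h(-66, (T(-5, (3 + 0) - 2) + 5)**2) = -(91/2 + (2 + 5)**2/4) = -(91/2 + (1/4)*7**2) = -(91/2 + (1/4)*49) = -(91/2 + 49/4) = -1*231/4 = -231/4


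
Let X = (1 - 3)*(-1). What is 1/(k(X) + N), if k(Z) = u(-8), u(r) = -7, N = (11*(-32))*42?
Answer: -1/14791 ≈ -6.7609e-5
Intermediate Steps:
X = 2 (X = -2*(-1) = 2)
N = -14784 (N = -352*42 = -14784)
k(Z) = -7
1/(k(X) + N) = 1/(-7 - 14784) = 1/(-14791) = -1/14791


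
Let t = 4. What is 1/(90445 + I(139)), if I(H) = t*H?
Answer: 1/91001 ≈ 1.0989e-5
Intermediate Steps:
I(H) = 4*H
1/(90445 + I(139)) = 1/(90445 + 4*139) = 1/(90445 + 556) = 1/91001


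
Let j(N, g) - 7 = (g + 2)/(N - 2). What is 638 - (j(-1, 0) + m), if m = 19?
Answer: 1838/3 ≈ 612.67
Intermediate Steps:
j(N, g) = 7 + (2 + g)/(-2 + N) (j(N, g) = 7 + (g + 2)/(N - 2) = 7 + (2 + g)/(-2 + N))
638 - (j(-1, 0) + m) = 638 - ((-12 + 0 + 7*(-1))/(-2 - 1) + 19) = 638 - ((-12 + 0 - 7)/(-3) + 19) = 638 - (-⅓*(-19) + 19) = 638 - (19/3 + 19) = 638 - 76/3 = 1838/3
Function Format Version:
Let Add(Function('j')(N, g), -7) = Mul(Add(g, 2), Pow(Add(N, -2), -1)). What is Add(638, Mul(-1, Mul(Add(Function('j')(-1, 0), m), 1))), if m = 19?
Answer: Rational(1838, 3) ≈ 612.67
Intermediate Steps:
Function('j')(N, g) = Add(7, Mul(Pow(Add(-2, N), -1), Add(2, g))) (Function('j')(N, g) = Add(7, Mul(Add(g, 2), Pow(Add(N, -2), -1))) = Add(7, Mul(Add(2, g), Pow(Add(-2, N), -1))) = Add(7, Mul(Pow(Add(-2, N), -1), Add(2, g))))
Add(638, Mul(-1, Mul(Add(Function('j')(-1, 0), m), 1))) = Add(638, Mul(-1, Mul(Add(Mul(Pow(Add(-2, -1), -1), Add(-12, 0, Mul(7, -1))), 19), 1))) = Add(638, Mul(-1, Mul(Add(Mul(Pow(-3, -1), Add(-12, 0, -7)), 19), 1))) = Add(638, Mul(-1, Mul(Add(Mul(Rational(-1, 3), -19), 19), 1))) = Add(638, Mul(-1, Mul(Add(Rational(19, 3), 19), 1))) = Add(638, Mul(-1, Mul(Rational(76, 3), 1))) = Add(638, Mul(-1, Rational(76, 3))) = Add(638, Rational(-76, 3)) = Rational(1838, 3)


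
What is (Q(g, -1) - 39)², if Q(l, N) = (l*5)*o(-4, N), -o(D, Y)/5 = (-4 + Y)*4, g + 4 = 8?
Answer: 3845521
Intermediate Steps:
g = 4 (g = -4 + 8 = 4)
o(D, Y) = 80 - 20*Y (o(D, Y) = -5*(-4 + Y)*4 = -5*(-16 + 4*Y) = 80 - 20*Y)
Q(l, N) = 5*l*(80 - 20*N) (Q(l, N) = (l*5)*(80 - 20*N) = (5*l)*(80 - 20*N) = 5*l*(80 - 20*N))
(Q(g, -1) - 39)² = (100*4*(4 - 1*(-1)) - 39)² = (100*4*(4 + 1) - 39)² = (100*4*5 - 39)² = (2000 - 39)² = 1961² = 3845521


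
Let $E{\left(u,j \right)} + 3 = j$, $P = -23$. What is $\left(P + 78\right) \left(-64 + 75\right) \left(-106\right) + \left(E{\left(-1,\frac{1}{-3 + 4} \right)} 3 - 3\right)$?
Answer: $-64139$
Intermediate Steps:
$E{\left(u,j \right)} = -3 + j$
$\left(P + 78\right) \left(-64 + 75\right) \left(-106\right) + \left(E{\left(-1,\frac{1}{-3 + 4} \right)} 3 - 3\right) = \left(-23 + 78\right) \left(-64 + 75\right) \left(-106\right) + \left(\left(-3 + \frac{1}{-3 + 4}\right) 3 - 3\right) = 55 \cdot 11 \left(-106\right) + \left(\left(-3 + 1^{-1}\right) 3 - 3\right) = 605 \left(-106\right) + \left(\left(-3 + 1\right) 3 - 3\right) = -64130 - 9 = -64139$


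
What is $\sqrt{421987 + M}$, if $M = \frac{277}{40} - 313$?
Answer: $\frac{\sqrt{168672370}}{20} \approx 649.37$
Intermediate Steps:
$M = - \frac{12243}{40}$ ($M = 277 \cdot \frac{1}{40} - 313 = \frac{277}{40} - 313 = - \frac{12243}{40} \approx -306.08$)
$\sqrt{421987 + M} = \sqrt{421987 - \frac{12243}{40}} = \sqrt{\frac{16867237}{40}} = \frac{\sqrt{168672370}}{20}$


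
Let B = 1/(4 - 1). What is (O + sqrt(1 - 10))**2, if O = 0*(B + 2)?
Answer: -9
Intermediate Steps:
B = 1/3 ≈ 0.33333
O = 0 (O = 0*(1/3 + 2) = 0*(7/3) = 0)
(O + sqrt(1 - 10))**2 = (0 + sqrt(1 - 10))**2 = (0 + sqrt(-9))**2 = (0 + 3*I)**2 = (3*I)**2 = -9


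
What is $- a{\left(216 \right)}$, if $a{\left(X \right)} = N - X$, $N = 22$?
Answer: $194$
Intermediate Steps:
$a{\left(X \right)} = 22 - X$
$- a{\left(216 \right)} = - (22 - 216) = \left(-1\right) \left(-194\right) = 194$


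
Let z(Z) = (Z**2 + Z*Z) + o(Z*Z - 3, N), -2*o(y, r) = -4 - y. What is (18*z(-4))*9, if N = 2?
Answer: 6561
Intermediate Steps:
o(y, r) = 2 + y/2 (o(y, r) = -(-4 - y)/2 = 2 + y/2)
z(Z) = 1/2 + 5*Z**2/2 (z(Z) = (Z**2 + Z*Z) + (2 + (Z*Z - 3)/2) = (Z**2 + Z**2) + (2 + (Z**2 - 3)/2) = 2*Z**2 + (2 + (-3 + Z**2)/2) = 2*Z**2 + (2 + (-3/2 + Z**2/2)) = 2*Z**2 + (1/2 + Z**2/2) = 1/2 + 5*Z**2/2)
(18*z(-4))*9 = (18*(1/2 + (5/2)*(-4)**2))*9 = (18*(1/2 + (5/2)*16))*9 = (18*(1/2 + 40))*9 = (18*(81/2))*9 = 729*9 = 6561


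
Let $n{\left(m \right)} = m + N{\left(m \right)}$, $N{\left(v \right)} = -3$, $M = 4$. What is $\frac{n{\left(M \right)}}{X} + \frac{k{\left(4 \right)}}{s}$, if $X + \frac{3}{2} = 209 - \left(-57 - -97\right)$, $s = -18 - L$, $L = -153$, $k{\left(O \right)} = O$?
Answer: $\frac{322}{9045} \approx 0.0356$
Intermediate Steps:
$n{\left(m \right)} = -3 + m$ ($n{\left(m \right)} = m - 3 = -3 + m$)
$s = 135$ ($s = -18 - -153 = -18 + 153 = 135$)
$X = \frac{335}{2}$ ($X = - \frac{3}{2} + \left(209 - \left(-57 - -97\right)\right) = - \frac{3}{2} + \left(209 - \left(-57 + 97\right)\right) = - \frac{3}{2} + \left(209 - 40\right) = - \frac{3}{2} + 169 = \frac{335}{2} \approx 167.5$)
$\frac{n{\left(M \right)}}{X} + \frac{k{\left(4 \right)}}{s} = \frac{-3 + 4}{\frac{335}{2}} + \frac{4}{135} = 1 \cdot \frac{2}{335} + 4 \cdot \frac{1}{135} = \frac{2}{335} + \frac{4}{135} = \frac{322}{9045}$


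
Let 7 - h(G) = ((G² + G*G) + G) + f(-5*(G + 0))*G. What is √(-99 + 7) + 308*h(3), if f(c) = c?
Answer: 9548 + 2*I*√23 ≈ 9548.0 + 9.5917*I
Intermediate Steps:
h(G) = 7 - G + 3*G² (h(G) = 7 - (((G² + G*G) + G) + (-5*(G + 0))*G) = 7 - (((G² + G²) + G) + (-5*G)*G) = 7 - ((2*G² + G) - 5*G²) = 7 - ((G + 2*G²) - 5*G²) = 7 - (G - 3*G²) = 7 + (-G + 3*G²) = 7 - G + 3*G²)
√(-99 + 7) + 308*h(3) = √(-99 + 7) + 308*(7 - 1*3 + 3*3²) = √(-92) + 308*(7 - 3 + 3*9) = 2*I*√23 + 308*(7 - 3 + 27) = 2*I*√23 + 308*31 = 2*I*√23 + 9548 = 9548 + 2*I*√23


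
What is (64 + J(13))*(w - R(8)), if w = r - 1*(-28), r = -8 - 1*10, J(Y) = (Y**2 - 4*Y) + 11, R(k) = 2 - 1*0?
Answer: 1536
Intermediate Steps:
R(k) = 2 (R(k) = 2 + 0 = 2)
J(Y) = 11 + Y**2 - 4*Y
r = -18 (r = -8 - 10 = -18)
w = 10 (w = -18 - 1*(-28) = -18 + 28 = 10)
(64 + J(13))*(w - R(8)) = (64 + (11 + 13**2 - 4*13))*(10 - 1*2) = (64 + (11 + 169 - 52))*(10 - 2) = (64 + 128)*8 = 192*8 = 1536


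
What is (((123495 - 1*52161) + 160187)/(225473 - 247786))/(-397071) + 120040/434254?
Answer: 531818179744627/1923711613734321 ≈ 0.27645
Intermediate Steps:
(((123495 - 1*52161) + 160187)/(225473 - 247786))/(-397071) + 120040/434254 = (((123495 - 52161) + 160187)/(-22313))*(-1/397071) + 120040*(1/434254) = ((71334 + 160187)*(-1/22313))*(-1/397071) + 60020/217127 = (231521*(-1/22313))*(-1/397071) + 60020/217127 = -231521/22313*(-1/397071) + 60020/217127 = 231521/8859845223 + 60020/217127 = 531818179744627/1923711613734321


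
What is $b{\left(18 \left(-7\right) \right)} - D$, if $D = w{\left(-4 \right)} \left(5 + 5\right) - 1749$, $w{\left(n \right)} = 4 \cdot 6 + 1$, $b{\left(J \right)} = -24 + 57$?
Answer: $1532$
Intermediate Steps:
$b{\left(J \right)} = 33$
$w{\left(n \right)} = 25$ ($w{\left(n \right)} = 24 + 1 = 25$)
$D = -1499$ ($D = 25 \left(5 + 5\right) - 1749 = 25 \cdot 10 - 1749 = 250 - 1749 = -1499$)
$b{\left(18 \left(-7\right) \right)} - D = 33 - -1499 = 33 + 1499 = 1532$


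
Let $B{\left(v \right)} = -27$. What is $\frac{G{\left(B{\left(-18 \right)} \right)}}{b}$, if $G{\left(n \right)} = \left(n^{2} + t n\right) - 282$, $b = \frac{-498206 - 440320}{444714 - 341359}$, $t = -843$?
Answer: $- \frac{399777140}{156421} \approx -2555.8$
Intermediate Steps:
$b = - \frac{938526}{103355} \approx -9.0806$
$G{\left(n \right)} = -282 + n^{2} - 843 n$ ($G{\left(n \right)} = \left(n^{2} - 843 n\right) - 282 = -282 + n^{2} - 843 n$)
$\frac{G{\left(B{\left(-18 \right)} \right)}}{b} = \frac{-282 + \left(-27\right)^{2} - -22761}{- \frac{938526}{103355}} = \left(-282 + 729 + 22761\right) \left(- \frac{103355}{938526}\right) = 23208 \left(- \frac{103355}{938526}\right) = - \frac{399777140}{156421}$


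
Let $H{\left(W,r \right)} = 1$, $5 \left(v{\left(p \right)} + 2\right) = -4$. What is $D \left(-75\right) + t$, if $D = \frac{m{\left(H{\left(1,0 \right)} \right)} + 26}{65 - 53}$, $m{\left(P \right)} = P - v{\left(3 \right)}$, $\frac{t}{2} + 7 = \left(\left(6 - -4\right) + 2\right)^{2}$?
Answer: $\frac{351}{4} \approx 87.75$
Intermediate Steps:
$v{\left(p \right)} = - \frac{14}{5}$ ($v{\left(p \right)} = -2 + \frac{1}{5} \left(-4\right) = -2 - \frac{4}{5} = - \frac{14}{5}$)
$t = 274$ ($t = -14 + 2 \left(\left(6 - -4\right) + 2\right)^{2} = -14 + 2 \left(\left(6 + 4\right) + 2\right)^{2} = -14 + 2 \left(10 + 2\right)^{2} = -14 + 2 \cdot 12^{2} = -14 + 2 \cdot 144 = -14 + 288 = 274$)
$m{\left(P \right)} = \frac{14}{5} + P$ ($m{\left(P \right)} = P - - \frac{14}{5} = P + \frac{14}{5} = \frac{14}{5} + P$)
$D = \frac{149}{60}$ ($D = \frac{\left(\frac{14}{5} + 1\right) + 26}{65 - 53} = \frac{\frac{19}{5} + 26}{12} = \frac{149}{5} \cdot \frac{1}{12} = \frac{149}{60} \approx 2.4833$)
$D \left(-75\right) + t = \frac{149}{60} \left(-75\right) + 274 = - \frac{745}{4} + 274 = \frac{351}{4}$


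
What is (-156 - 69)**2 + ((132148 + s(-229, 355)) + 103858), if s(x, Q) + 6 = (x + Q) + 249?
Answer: 287000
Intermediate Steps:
s(x, Q) = 243 + Q + x (s(x, Q) = -6 + ((x + Q) + 249) = -6 + ((Q + x) + 249) = -6 + (249 + Q + x) = 243 + Q + x)
(-156 - 69)**2 + ((132148 + s(-229, 355)) + 103858) = (-156 - 69)**2 + ((132148 + (243 + 355 - 229)) + 103858) = (-225)**2 + ((132148 + 369) + 103858) = 50625 + (132517 + 103858) = 50625 + 236375 = 287000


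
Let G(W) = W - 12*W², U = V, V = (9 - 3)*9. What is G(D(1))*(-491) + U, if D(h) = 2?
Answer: 22640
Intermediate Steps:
V = 54 (V = 6*9 = 54)
U = 54
G(D(1))*(-491) + U = (2*(1 - 12*2))*(-491) + 54 = (2*(1 - 24))*(-491) + 54 = (2*(-23))*(-491) + 54 = -46*(-491) + 54 = 22586 + 54 = 22640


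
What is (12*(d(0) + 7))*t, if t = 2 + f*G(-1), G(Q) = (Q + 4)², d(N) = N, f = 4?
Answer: 3192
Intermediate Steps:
G(Q) = (4 + Q)²
t = 38 (t = 2 + 4*(4 - 1)² = 2 + 4*3² = 2 + 4*9 = 2 + 36 = 38)
(12*(d(0) + 7))*t = (12*(0 + 7))*38 = (12*7)*38 = 84*38 = 3192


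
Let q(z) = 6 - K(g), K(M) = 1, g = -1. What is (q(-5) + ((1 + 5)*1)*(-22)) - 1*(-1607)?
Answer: 1480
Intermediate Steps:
q(z) = 5 (q(z) = 6 - 1*1 = 6 - 1 = 5)
(q(-5) + ((1 + 5)*1)*(-22)) - 1*(-1607) = (5 + ((1 + 5)*1)*(-22)) - 1*(-1607) = (5 + (6*1)*(-22)) + 1607 = (5 + 6*(-22)) + 1607 = (5 - 132) + 1607 = -127 + 1607 = 1480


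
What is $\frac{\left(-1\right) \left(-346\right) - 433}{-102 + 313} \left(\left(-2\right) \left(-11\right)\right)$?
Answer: $- \frac{1914}{211} \approx -9.0711$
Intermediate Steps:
$\frac{\left(-1\right) \left(-346\right) - 433}{-102 + 313} \left(\left(-2\right) \left(-11\right)\right) = \frac{346 - 433}{211} \cdot 22 = \left(-87\right) \frac{1}{211} \cdot 22 = \left(- \frac{87}{211}\right) 22 = - \frac{1914}{211}$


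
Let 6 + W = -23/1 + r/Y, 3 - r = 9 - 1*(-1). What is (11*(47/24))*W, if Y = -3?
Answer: -5170/9 ≈ -574.44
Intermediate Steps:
r = -7 (r = 3 - (9 - 1*(-1)) = 3 - (9 + 1) = 3 - 1*10 = 3 - 10 = -7)
W = -80/3 (W = -6 + (-23/1 - 7/(-3)) = -6 + (-23*1 - 7*(-⅓)) = -6 + (-23 + 7/3) = -6 - 62/3 = -80/3 ≈ -26.667)
(11*(47/24))*W = (11*(47/24))*(-80/3) = (517/24)*(-80/3) = -5170/9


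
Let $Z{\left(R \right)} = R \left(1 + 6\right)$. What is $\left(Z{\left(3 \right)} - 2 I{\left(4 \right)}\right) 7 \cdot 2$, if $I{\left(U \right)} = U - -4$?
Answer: $70$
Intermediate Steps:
$I{\left(U \right)} = 4 + U$ ($I{\left(U \right)} = U + 4 = 4 + U$)
$Z{\left(R \right)} = 7 R$ ($Z{\left(R \right)} = R 7 = 7 R$)
$\left(Z{\left(3 \right)} - 2 I{\left(4 \right)}\right) 7 \cdot 2 = \left(7 \cdot 3 - 2 \left(4 + 4\right)\right) 7 \cdot 2 = \left(21 - 2 \cdot 8\right) 7 \cdot 2 = \left(21 - 16\right) 7 \cdot 2 = 5 \cdot 7 \cdot 2 = 35 \cdot 2 = 70$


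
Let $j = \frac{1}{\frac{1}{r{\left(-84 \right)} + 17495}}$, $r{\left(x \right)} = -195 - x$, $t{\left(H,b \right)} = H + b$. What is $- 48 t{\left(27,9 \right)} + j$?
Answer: $15656$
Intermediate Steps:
$j = 17384$ ($j = \frac{1}{\frac{1}{\left(-195 - -84\right) + 17495}} = \frac{1}{\frac{1}{\left(-195 + 84\right) + 17495}} = \frac{1}{\frac{1}{-111 + 17495}} = \frac{1}{\frac{1}{17384}} = 17384$)
$- 48 t{\left(27,9 \right)} + j = - 48 \left(27 + 9\right) + 17384 = \left(-48\right) 36 + 17384 = -1728 + 17384 = 15656$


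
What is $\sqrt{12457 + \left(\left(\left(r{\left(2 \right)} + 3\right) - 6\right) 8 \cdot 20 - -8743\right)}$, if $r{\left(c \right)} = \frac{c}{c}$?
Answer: $12 \sqrt{145} \approx 144.5$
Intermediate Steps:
$r{\left(c \right)} = 1$
$\sqrt{12457 + \left(\left(\left(r{\left(2 \right)} + 3\right) - 6\right) 8 \cdot 20 - -8743\right)} = \sqrt{12457 + \left(\left(\left(1 + 3\right) - 6\right) 8 \cdot 20 - -8743\right)} = \sqrt{12457 + \left(\left(4 - 6\right) 8 \cdot 20 + 8743\right)} = \sqrt{12457 + \left(\left(-2\right) 8 \cdot 20 + 8743\right)} = \sqrt{12457 + \left(\left(-16\right) 20 + 8743\right)} = \sqrt{12457 + \left(-320 + 8743\right)} = \sqrt{12457 + 8423} = \sqrt{20880} = 12 \sqrt{145}$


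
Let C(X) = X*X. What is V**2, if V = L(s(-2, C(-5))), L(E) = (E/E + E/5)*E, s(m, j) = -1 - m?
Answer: 36/25 ≈ 1.4400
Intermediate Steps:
C(X) = X**2
L(E) = E*(1 + E/5) (L(E) = (1 + E*(1/5))*E = (1 + E/5)*E = E*(1 + E/5))
V = 6/5 (V = (-1 - 1*(-2))*(5 + (-1 - 1*(-2)))/5 = (-1 + 2)*(5 + (-1 + 2))/5 = (1/5)*1*(5 + 1) = (1/5)*1*6 = 6/5 ≈ 1.2000)
V**2 = (6/5)**2 = 36/25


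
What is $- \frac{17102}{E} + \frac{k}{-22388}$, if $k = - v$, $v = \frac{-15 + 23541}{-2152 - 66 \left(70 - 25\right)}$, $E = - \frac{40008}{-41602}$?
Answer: $- \frac{5099129086982497}{286735675668} \approx -17783.0$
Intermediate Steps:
$E = \frac{20004}{20801}$ ($E = \left(-40008\right) \left(- \frac{1}{41602}\right) = \frac{20004}{20801} \approx 0.96168$)
$v = - \frac{11763}{2561}$ ($v = \frac{23526}{-2152 - 2970} = \frac{23526}{-5122} = 23526 \left(- \frac{1}{5122}\right) = - \frac{11763}{2561} \approx -4.5931$)
$k = \frac{11763}{2561}$ ($k = \left(-1\right) \left(- \frac{11763}{2561}\right) = \frac{11763}{2561} \approx 4.5931$)
$- \frac{17102}{E} + \frac{k}{-22388} = - \frac{17102}{\frac{20004}{20801}} + \frac{11763}{2561 \left(-22388\right)} = \left(-17102\right) \frac{20801}{20004} + \frac{11763}{2561} \left(- \frac{1}{22388}\right) = - \frac{177869351}{10002} - \frac{11763}{57335668} = - \frac{5099129086982497}{286735675668}$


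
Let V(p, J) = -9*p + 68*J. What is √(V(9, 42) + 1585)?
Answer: 2*√1090 ≈ 66.030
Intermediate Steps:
√(V(9, 42) + 1585) = √((-9*9 + 68*42) + 1585) = √((-81 + 2856) + 1585) = √(2775 + 1585) = √4360 = 2*√1090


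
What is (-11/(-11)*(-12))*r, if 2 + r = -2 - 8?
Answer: 144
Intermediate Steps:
r = -12 (r = -2 + (-2 - 8) = -2 - 10 = -12)
(-11/(-11)*(-12))*r = (-11/(-11)*(-12))*(-12) = (-11*(-1/11)*(-12))*(-12) = (1*(-12))*(-12) = -12*(-12) = 144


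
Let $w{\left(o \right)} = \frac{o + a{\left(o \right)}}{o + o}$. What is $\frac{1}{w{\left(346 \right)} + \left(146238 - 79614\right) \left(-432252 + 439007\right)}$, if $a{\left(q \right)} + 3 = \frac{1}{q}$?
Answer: $\frac{239432}{107755203290519} \approx 2.222 \cdot 10^{-9}$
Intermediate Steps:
$a{\left(q \right)} = -3 + \frac{1}{q}$
$w{\left(o \right)} = \frac{-3 + o + \frac{1}{o}}{2 o}$ ($w{\left(o \right)} = \frac{o - \left(3 - \frac{1}{o}\right)}{o + o} = \frac{-3 + o + \frac{1}{o}}{2 o}$)
$\frac{1}{w{\left(346 \right)} + \left(146238 - 79614\right) \left(-432252 + 439007\right)} = \frac{1}{\frac{1 + 346 \left(-3 + 346\right)}{2 \cdot 119716} + \left(146238 - 79614\right) \left(-432252 + 439007\right)} = \frac{1}{\frac{1}{2} \cdot \frac{1}{119716} \left(1 + 346 \cdot 343\right) + 66624 \cdot 6755} = \frac{1}{\frac{1}{2} \cdot \frac{1}{119716} \left(1 + 118678\right) + 450045120} = \frac{1}{\frac{1}{2} \cdot \frac{1}{119716} \cdot 118679 + 450045120} = \frac{1}{\frac{118679}{239432} + 450045120} = \frac{1}{\frac{107755203290519}{239432}} = \frac{239432}{107755203290519}$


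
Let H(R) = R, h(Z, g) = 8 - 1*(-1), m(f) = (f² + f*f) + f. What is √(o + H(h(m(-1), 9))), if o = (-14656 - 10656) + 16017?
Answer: I*√9286 ≈ 96.364*I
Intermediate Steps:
m(f) = f + 2*f² (m(f) = (f² + f²) + f = 2*f² + f = f + 2*f²)
h(Z, g) = 9 (h(Z, g) = 8 + 1 = 9)
o = -9295 (o = -25312 + 16017 = -9295)
√(o + H(h(m(-1), 9))) = √(-9295 + 9) = √(-9286) = I*√9286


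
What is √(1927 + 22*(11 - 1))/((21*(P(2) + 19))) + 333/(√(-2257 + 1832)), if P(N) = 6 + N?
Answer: √2147/567 - 333*I*√17/85 ≈ 0.081721 - 16.153*I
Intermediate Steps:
√(1927 + 22*(11 - 1))/((21*(P(2) + 19))) + 333/(√(-2257 + 1832)) = √(1927 + 22*(11 - 1))/((21*((6 + 2) + 19))) + 333/(√(-2257 + 1832)) = √(1927 + 22*10)/((21*(8 + 19))) + 333/(√(-425)) = √(1927 + 220)/((21*27)) + 333/((5*I*√17)) = √2147/567 + 333*(-I*√17/85) = √2147*(1/567) - 333*I*√17/85 = √2147/567 - 333*I*√17/85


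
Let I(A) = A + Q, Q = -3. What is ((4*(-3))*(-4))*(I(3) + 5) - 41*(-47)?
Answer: 2167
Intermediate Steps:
I(A) = -3 + A (I(A) = A - 3 = -3 + A)
((4*(-3))*(-4))*(I(3) + 5) - 41*(-47) = ((4*(-3))*(-4))*((-3 + 3) + 5) - 41*(-47) = (-12*(-4))*(0 + 5) + 1927 = 48*5 + 1927 = 240 + 1927 = 2167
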